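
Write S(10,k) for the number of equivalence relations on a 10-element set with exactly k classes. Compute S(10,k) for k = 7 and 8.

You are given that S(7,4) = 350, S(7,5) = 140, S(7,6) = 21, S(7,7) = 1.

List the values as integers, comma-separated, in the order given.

5880, 750

row 8: T[8][5]=5·140+350=1050  T[8][6]=6·21+140=266  T[8][7]=7·1+21=28  T[8][8]=8·0+1=1
row 9: T[9][6]=6·266+1050=2646  T[9][7]=7·28+266=462  T[9][8]=8·1+28=36
row 10: T[10][7]=7·462+2646=5880  T[10][8]=8·36+462=750
Read S(10,7) = 5880, S(10,8) = 750.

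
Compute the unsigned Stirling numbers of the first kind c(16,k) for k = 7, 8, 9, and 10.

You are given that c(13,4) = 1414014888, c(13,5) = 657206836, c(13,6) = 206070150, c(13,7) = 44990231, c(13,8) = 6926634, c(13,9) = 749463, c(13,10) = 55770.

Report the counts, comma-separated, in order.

r14: T_14,5=13×657206836+1414014888=9957703756; T_14,6=13×206070150+657206836=3336118786; T_14,7=13×44990231+206070150=790943153; T_14,8=13×6926634+44990231=135036473; T_14,9=13×749463+6926634=16669653; T_14,10=13×55770+749463=1474473
r15: T_15,6=14×3336118786+9957703756=56663366760; T_15,7=14×790943153+3336118786=14409322928; T_15,8=14×135036473+790943153=2681453775; T_15,9=14×16669653+135036473=368411615; T_15,10=14×1474473+16669653=37312275
r16: T_16,7=15×14409322928+56663366760=272803210680; T_16,8=15×2681453775+14409322928=54631129553; T_16,9=15×368411615+2681453775=8207628000; T_16,10=15×37312275+368411615=928095740
Read c(16,7) = 272803210680, c(16,8) = 54631129553, c(16,9) = 8207628000, c(16,10) = 928095740.

272803210680, 54631129553, 8207628000, 928095740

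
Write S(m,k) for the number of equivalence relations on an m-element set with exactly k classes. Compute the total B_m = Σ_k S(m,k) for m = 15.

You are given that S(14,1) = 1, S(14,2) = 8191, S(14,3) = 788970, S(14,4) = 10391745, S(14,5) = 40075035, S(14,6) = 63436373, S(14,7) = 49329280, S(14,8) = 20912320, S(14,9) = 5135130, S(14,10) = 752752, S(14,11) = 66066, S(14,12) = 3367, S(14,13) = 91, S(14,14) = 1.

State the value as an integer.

1382958545

r15: T_15,1=1×1+0=1; T_15,2=2×8191+1=16383; T_15,3=3×788970+8191=2375101; T_15,4=4×10391745+788970=42355950; T_15,5=5×40075035+10391745=210766920; T_15,6=6×63436373+40075035=420693273; T_15,7=7×49329280+63436373=408741333; T_15,8=8×20912320+49329280=216627840; T_15,9=9×5135130+20912320=67128490; T_15,10=10×752752+5135130=12662650; T_15,11=11×66066+752752=1479478; T_15,12=12×3367+66066=106470; T_15,13=13×91+3367=4550; T_15,14=14×1+91=105; T_15,15=15×0+1=1
B_15 = ΣS(15,k) = 1+16383+2375101+42355950+210766920+420693273+408741333+216627840+67128490+12662650+1479478+106470+4550+105+1 = 1382958545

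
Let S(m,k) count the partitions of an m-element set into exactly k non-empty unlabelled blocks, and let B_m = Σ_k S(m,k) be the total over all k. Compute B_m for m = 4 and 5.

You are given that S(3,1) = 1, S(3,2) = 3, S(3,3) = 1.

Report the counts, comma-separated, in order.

@4  (4,1):1·1+0→1, (4,2):3·2+1→7, (4,3):1·3+3→6, (4,4):0·4+1→1
@5  (5,1):1·1+0→1, (5,2):7·2+1→15, (5,3):6·3+7→25, (5,4):1·4+6→10, (5,5):0·5+1→1
B_4 = ΣS(4,k) = 1+7+6+1 = 15
B_5 = ΣS(5,k) = 1+15+25+10+1 = 52

15, 52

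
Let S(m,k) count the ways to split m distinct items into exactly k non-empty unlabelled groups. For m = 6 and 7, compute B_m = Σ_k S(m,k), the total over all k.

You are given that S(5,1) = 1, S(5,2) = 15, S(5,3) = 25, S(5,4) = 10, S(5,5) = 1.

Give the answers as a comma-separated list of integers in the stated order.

203, 877

row 6: T[6][1]=1·1+0=1  T[6][2]=2·15+1=31  T[6][3]=3·25+15=90  T[6][4]=4·10+25=65  T[6][5]=5·1+10=15  T[6][6]=6·0+1=1
row 7: T[7][1]=1·1+0=1  T[7][2]=2·31+1=63  T[7][3]=3·90+31=301  T[7][4]=4·65+90=350  T[7][5]=5·15+65=140  T[7][6]=6·1+15=21  T[7][7]=7·0+1=1
B_6 = ΣS(6,k) = 1+31+90+65+15+1 = 203
B_7 = ΣS(7,k) = 1+63+301+350+140+21+1 = 877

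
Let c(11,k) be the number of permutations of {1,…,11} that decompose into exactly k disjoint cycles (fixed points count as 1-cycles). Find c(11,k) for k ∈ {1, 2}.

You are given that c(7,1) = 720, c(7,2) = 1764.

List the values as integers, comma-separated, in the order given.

3628800, 10628640

row 8: T[8][1]=7·720+0=5040  T[8][2]=7·1764+720=13068
row 9: T[9][1]=8·5040+0=40320  T[9][2]=8·13068+5040=109584
row 10: T[10][1]=9·40320+0=362880  T[10][2]=9·109584+40320=1026576
row 11: T[11][1]=10·362880+0=3628800  T[11][2]=10·1026576+362880=10628640
Read c(11,1) = 3628800, c(11,2) = 10628640.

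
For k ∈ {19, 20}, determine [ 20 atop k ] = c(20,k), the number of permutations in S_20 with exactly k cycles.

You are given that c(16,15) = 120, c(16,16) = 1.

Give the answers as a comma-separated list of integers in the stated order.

@17  (17,16):1·16+120→136, (17,17):0·16+1→1
@18  (18,17):1·17+136→153, (18,18):0·17+1→1
@19  (19,18):1·18+153→171, (19,19):0·18+1→1
@20  (20,19):1·19+171→190, (20,20):0·19+1→1
Read c(20,19) = 190, c(20,20) = 1.

190, 1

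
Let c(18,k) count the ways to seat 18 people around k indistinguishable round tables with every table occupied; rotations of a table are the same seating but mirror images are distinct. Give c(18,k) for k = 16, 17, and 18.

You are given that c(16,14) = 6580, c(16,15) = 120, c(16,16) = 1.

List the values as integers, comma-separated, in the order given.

[17] T[17,15]:16*120+6580=8500 · T[17,16]:16*1+120=136 · T[17,17]:16*0+1=1
[18] T[18,16]:17*136+8500=10812 · T[18,17]:17*1+136=153 · T[18,18]:17*0+1=1
Read c(18,16) = 10812, c(18,17) = 153, c(18,18) = 1.

10812, 153, 1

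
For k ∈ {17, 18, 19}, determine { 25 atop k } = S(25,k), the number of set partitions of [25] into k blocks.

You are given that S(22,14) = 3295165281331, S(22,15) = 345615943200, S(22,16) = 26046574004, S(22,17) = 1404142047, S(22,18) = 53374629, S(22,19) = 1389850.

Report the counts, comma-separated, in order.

@23  (23,15):345615943200·15+3295165281331→8479404429331, (23,16):26046574004·16+345615943200→762361127264, (23,17):1404142047·17+26046574004→49916988803, (23,18):53374629·18+1404142047→2364885369, (23,19):1389850·19+53374629→79781779
@24  (24,16):762361127264·16+8479404429331→20677182465555, (24,17):49916988803·17+762361127264→1610949936915, (24,18):2364885369·18+49916988803→92484925445, (24,19):79781779·19+2364885369→3880739170
@25  (25,17):1610949936915·17+20677182465555→48063331393110, (25,18):92484925445·18+1610949936915→3275678594925, (25,19):3880739170·19+92484925445→166218969675
Read S(25,17) = 48063331393110, S(25,18) = 3275678594925, S(25,19) = 166218969675.

48063331393110, 3275678594925, 166218969675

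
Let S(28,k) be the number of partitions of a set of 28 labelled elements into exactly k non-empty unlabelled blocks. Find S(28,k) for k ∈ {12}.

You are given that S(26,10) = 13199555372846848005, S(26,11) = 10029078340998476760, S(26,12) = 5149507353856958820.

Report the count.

985397416171213883565

i=27: T(27,11)=13199555372846848005+11·10029078340998476760=123519417123830092365 | T(27,12)=10029078340998476760+12·5149507353856958820=71823166587281982600
i=28: T(28,12)=123519417123830092365+12·71823166587281982600=985397416171213883565
Read S(28,12) = 985397416171213883565.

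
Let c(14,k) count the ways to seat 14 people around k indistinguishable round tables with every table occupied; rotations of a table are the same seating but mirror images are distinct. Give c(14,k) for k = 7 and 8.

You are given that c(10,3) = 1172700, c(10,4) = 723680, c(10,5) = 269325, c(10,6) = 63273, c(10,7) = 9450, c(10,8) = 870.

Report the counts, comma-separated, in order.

[11] T[11,4]:10*723680+1172700=8409500 · T[11,5]:10*269325+723680=3416930 · T[11,6]:10*63273+269325=902055 · T[11,7]:10*9450+63273=157773 · T[11,8]:10*870+9450=18150
[12] T[12,5]:11*3416930+8409500=45995730 · T[12,6]:11*902055+3416930=13339535 · T[12,7]:11*157773+902055=2637558 · T[12,8]:11*18150+157773=357423
[13] T[13,6]:12*13339535+45995730=206070150 · T[13,7]:12*2637558+13339535=44990231 · T[13,8]:12*357423+2637558=6926634
[14] T[14,7]:13*44990231+206070150=790943153 · T[14,8]:13*6926634+44990231=135036473
Read c(14,7) = 790943153, c(14,8) = 135036473.

790943153, 135036473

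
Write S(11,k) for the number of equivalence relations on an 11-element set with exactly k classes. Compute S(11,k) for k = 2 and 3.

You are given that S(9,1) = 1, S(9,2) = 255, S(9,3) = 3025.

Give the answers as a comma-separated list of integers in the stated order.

[10] T[10,1]:1*1+0=1 · T[10,2]:2*255+1=511 · T[10,3]:3*3025+255=9330
[11] T[11,2]:2*511+1=1023 · T[11,3]:3*9330+511=28501
Read S(11,2) = 1023, S(11,3) = 28501.

1023, 28501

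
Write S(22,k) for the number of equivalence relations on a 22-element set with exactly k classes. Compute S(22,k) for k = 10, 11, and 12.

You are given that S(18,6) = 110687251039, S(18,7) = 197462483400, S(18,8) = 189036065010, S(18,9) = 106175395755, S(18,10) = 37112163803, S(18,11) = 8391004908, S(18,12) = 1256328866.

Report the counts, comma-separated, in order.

r19: T_19,7=7×197462483400+110687251039=1492924634839; T_19,8=8×189036065010+197462483400=1709751003480; T_19,9=9×106175395755+189036065010=1144614626805; T_19,10=10×37112163803+106175395755=477297033785; T_19,11=11×8391004908+37112163803=129413217791; T_19,12=12×1256328866+8391004908=23466951300
r20: T_20,8=8×1709751003480+1492924634839=15170932662679; T_20,9=9×1144614626805+1709751003480=12011282644725; T_20,10=10×477297033785+1144614626805=5917584964655; T_20,11=11×129413217791+477297033785=1900842429486; T_20,12=12×23466951300+129413217791=411016633391
r21: T_21,9=9×12011282644725+15170932662679=123272476465204; T_21,10=10×5917584964655+12011282644725=71187132291275; T_21,11=11×1900842429486+5917584964655=26826851689001; T_21,12=12×411016633391+1900842429486=6833042030178
r22: T_22,10=10×71187132291275+123272476465204=835143799377954; T_22,11=11×26826851689001+71187132291275=366282500870286; T_22,12=12×6833042030178+26826851689001=108823356051137
Read S(22,10) = 835143799377954, S(22,11) = 366282500870286, S(22,12) = 108823356051137.

835143799377954, 366282500870286, 108823356051137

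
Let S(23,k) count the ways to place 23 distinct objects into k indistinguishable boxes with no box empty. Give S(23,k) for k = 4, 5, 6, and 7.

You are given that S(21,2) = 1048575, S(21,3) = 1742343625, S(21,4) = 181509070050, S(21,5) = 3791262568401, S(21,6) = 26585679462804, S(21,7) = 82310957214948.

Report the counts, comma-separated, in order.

r22: T_22,3=3×1742343625+1048575=5228079450; T_22,4=4×181509070050+1742343625=727778623825; T_22,5=5×3791262568401+181509070050=19137821912055; T_22,6=6×26585679462804+3791262568401=163305339345225; T_22,7=7×82310957214948+26585679462804=602762379967440
r23: T_23,4=4×727778623825+5228079450=2916342574750; T_23,5=5×19137821912055+727778623825=96416888184100; T_23,6=6×163305339345225+19137821912055=998969857983405; T_23,7=7×602762379967440+163305339345225=4382641999117305
Read S(23,4) = 2916342574750, S(23,5) = 96416888184100, S(23,6) = 998969857983405, S(23,7) = 4382641999117305.

2916342574750, 96416888184100, 998969857983405, 4382641999117305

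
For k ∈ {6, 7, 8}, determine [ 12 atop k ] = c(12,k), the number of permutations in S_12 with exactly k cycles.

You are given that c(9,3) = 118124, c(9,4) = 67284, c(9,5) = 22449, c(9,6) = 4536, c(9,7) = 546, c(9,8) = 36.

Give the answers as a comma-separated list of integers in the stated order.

r10: T_10,4=9×67284+118124=723680; T_10,5=9×22449+67284=269325; T_10,6=9×4536+22449=63273; T_10,7=9×546+4536=9450; T_10,8=9×36+546=870
r11: T_11,5=10×269325+723680=3416930; T_11,6=10×63273+269325=902055; T_11,7=10×9450+63273=157773; T_11,8=10×870+9450=18150
r12: T_12,6=11×902055+3416930=13339535; T_12,7=11×157773+902055=2637558; T_12,8=11×18150+157773=357423
Read c(12,6) = 13339535, c(12,7) = 2637558, c(12,8) = 357423.

13339535, 2637558, 357423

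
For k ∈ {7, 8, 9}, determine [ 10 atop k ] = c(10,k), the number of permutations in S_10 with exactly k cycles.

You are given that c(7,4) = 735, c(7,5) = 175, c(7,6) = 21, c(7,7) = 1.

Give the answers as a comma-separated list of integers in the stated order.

9450, 870, 45

[8] T[8,5]:7*175+735=1960 · T[8,6]:7*21+175=322 · T[8,7]:7*1+21=28 · T[8,8]:7*0+1=1
[9] T[9,6]:8*322+1960=4536 · T[9,7]:8*28+322=546 · T[9,8]:8*1+28=36 · T[9,9]:8*0+1=1
[10] T[10,7]:9*546+4536=9450 · T[10,8]:9*36+546=870 · T[10,9]:9*1+36=45
Read c(10,7) = 9450, c(10,8) = 870, c(10,9) = 45.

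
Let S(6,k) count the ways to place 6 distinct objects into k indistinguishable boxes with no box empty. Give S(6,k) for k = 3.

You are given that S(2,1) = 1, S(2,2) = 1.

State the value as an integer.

90

row 3: T[3][1]=1·1+0=1  T[3][2]=2·1+1=3  T[3][3]=3·0+1=1
row 4: T[4][1]=1·1+0=1  T[4][2]=2·3+1=7  T[4][3]=3·1+3=6
row 5: T[5][2]=2·7+1=15  T[5][3]=3·6+7=25
row 6: T[6][3]=3·25+15=90
Read S(6,3) = 90.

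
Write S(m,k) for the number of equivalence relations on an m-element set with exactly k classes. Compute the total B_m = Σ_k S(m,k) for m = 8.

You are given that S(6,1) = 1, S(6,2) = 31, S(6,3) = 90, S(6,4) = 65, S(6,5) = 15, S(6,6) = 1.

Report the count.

4140

i=7: T(7,1)=0+1·1=1 | T(7,2)=1+2·31=63 | T(7,3)=31+3·90=301 | T(7,4)=90+4·65=350 | T(7,5)=65+5·15=140 | T(7,6)=15+6·1=21 | T(7,7)=1+7·0=1
i=8: T(8,1)=0+1·1=1 | T(8,2)=1+2·63=127 | T(8,3)=63+3·301=966 | T(8,4)=301+4·350=1701 | T(8,5)=350+5·140=1050 | T(8,6)=140+6·21=266 | T(8,7)=21+7·1=28 | T(8,8)=1+8·0=1
B_8 = ΣS(8,k) = 1+127+966+1701+1050+266+28+1 = 4140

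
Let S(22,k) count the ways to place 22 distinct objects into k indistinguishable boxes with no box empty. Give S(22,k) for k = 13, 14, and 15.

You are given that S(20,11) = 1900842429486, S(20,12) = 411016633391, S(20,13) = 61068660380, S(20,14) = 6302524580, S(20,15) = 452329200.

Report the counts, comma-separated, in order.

i=21: T(21,12)=1900842429486+12·411016633391=6833042030178 | T(21,13)=411016633391+13·61068660380=1204909218331 | T(21,14)=61068660380+14·6302524580=149304004500 | T(21,15)=6302524580+15·452329200=13087462580
i=22: T(22,13)=6833042030178+13·1204909218331=22496861868481 | T(22,14)=1204909218331+14·149304004500=3295165281331 | T(22,15)=149304004500+15·13087462580=345615943200
Read S(22,13) = 22496861868481, S(22,14) = 3295165281331, S(22,15) = 345615943200.

22496861868481, 3295165281331, 345615943200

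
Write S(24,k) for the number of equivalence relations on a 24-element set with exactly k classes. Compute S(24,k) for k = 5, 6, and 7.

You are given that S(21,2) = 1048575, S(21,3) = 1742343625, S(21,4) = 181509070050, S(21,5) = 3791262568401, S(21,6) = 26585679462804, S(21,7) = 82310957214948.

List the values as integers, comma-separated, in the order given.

485000783495250, 6090236036084530, 31677463851804540

@22  (22,3):1742343625·3+1048575→5228079450, (22,4):181509070050·4+1742343625→727778623825, (22,5):3791262568401·5+181509070050→19137821912055, (22,6):26585679462804·6+3791262568401→163305339345225, (22,7):82310957214948·7+26585679462804→602762379967440
@23  (23,4):727778623825·4+5228079450→2916342574750, (23,5):19137821912055·5+727778623825→96416888184100, (23,6):163305339345225·6+19137821912055→998969857983405, (23,7):602762379967440·7+163305339345225→4382641999117305
@24  (24,5):96416888184100·5+2916342574750→485000783495250, (24,6):998969857983405·6+96416888184100→6090236036084530, (24,7):4382641999117305·7+998969857983405→31677463851804540
Read S(24,5) = 485000783495250, S(24,6) = 6090236036084530, S(24,7) = 31677463851804540.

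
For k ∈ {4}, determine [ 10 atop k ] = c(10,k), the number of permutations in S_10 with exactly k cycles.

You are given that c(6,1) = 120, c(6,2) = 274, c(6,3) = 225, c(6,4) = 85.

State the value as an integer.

row 7: T[7][1]=6·120+0=720  T[7][2]=6·274+120=1764  T[7][3]=6·225+274=1624  T[7][4]=6·85+225=735
row 8: T[8][2]=7·1764+720=13068  T[8][3]=7·1624+1764=13132  T[8][4]=7·735+1624=6769
row 9: T[9][3]=8·13132+13068=118124  T[9][4]=8·6769+13132=67284
row 10: T[10][4]=9·67284+118124=723680
Read c(10,4) = 723680.

723680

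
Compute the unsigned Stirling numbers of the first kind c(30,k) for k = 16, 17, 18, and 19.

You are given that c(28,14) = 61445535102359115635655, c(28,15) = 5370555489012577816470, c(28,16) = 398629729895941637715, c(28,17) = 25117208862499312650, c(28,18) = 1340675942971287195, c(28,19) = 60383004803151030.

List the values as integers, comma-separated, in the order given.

691254538651580660999025, 48487623689430693038025, 2918939500751087661105, 150566737512021319125

i=29: T(29,15)=61445535102359115635655+28·5370555489012577816470=211821088794711294496815 | T(29,16)=5370555489012577816470+28·398629729895941637715=16532187926098943672490 | T(29,17)=398629729895941637715+28·25117208862499312650=1101911578045922391915 | T(29,18)=25117208862499312650+28·1340675942971287195=62656135265695354110 | T(29,19)=1340675942971287195+28·60383004803151030=3031400077459516035
i=30: T(30,16)=211821088794711294496815+29·16532187926098943672490=691254538651580660999025 | T(30,17)=16532187926098943672490+29·1101911578045922391915=48487623689430693038025 | T(30,18)=1101911578045922391915+29·62656135265695354110=2918939500751087661105 | T(30,19)=62656135265695354110+29·3031400077459516035=150566737512021319125
Read c(30,16) = 691254538651580660999025, c(30,17) = 48487623689430693038025, c(30,18) = 2918939500751087661105, c(30,19) = 150566737512021319125.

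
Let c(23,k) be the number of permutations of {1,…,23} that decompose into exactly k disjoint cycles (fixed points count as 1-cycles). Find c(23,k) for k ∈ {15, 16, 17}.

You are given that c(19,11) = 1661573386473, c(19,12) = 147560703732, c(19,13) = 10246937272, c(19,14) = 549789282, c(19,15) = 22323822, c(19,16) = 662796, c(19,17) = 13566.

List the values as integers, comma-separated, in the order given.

[20] T[20,12]:19*147560703732+1661573386473=4465226757381 · T[20,13]:19*10246937272+147560703732=342252511900 · T[20,14]:19*549789282+10246937272=20692933630 · T[20,15]:19*22323822+549789282=973941900 · T[20,16]:19*662796+22323822=34916946 · T[20,17]:19*13566+662796=920550
[21] T[21,13]:20*342252511900+4465226757381=11310276995381 · T[21,14]:20*20692933630+342252511900=756111184500 · T[21,15]:20*973941900+20692933630=40171771630 · T[21,16]:20*34916946+973941900=1672280820 · T[21,17]:20*920550+34916946=53327946
[22] T[22,14]:21*756111184500+11310276995381=27188611869881 · T[22,15]:21*40171771630+756111184500=1599718388730 · T[22,16]:21*1672280820+40171771630=75289668850 · T[22,17]:21*53327946+1672280820=2792167686
[23] T[23,15]:22*1599718388730+27188611869881=62382416421941 · T[23,16]:22*75289668850+1599718388730=3256091103430 · T[23,17]:22*2792167686+75289668850=136717357942
Read c(23,15) = 62382416421941, c(23,16) = 3256091103430, c(23,17) = 136717357942.

62382416421941, 3256091103430, 136717357942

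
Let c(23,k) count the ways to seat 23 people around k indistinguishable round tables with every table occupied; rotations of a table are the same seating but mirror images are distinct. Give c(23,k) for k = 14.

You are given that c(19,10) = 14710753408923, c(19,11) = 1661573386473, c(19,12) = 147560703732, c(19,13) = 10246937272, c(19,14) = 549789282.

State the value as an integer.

@20  (20,11):1661573386473·19+14710753408923→46280647751910, (20,12):147560703732·19+1661573386473→4465226757381, (20,13):10246937272·19+147560703732→342252511900, (20,14):549789282·19+10246937272→20692933630
@21  (21,12):4465226757381·20+46280647751910→135585182899530, (21,13):342252511900·20+4465226757381→11310276995381, (21,14):20692933630·20+342252511900→756111184500
@22  (22,13):11310276995381·21+135585182899530→373100999802531, (22,14):756111184500·21+11310276995381→27188611869881
@23  (23,14):27188611869881·22+373100999802531→971250460939913
Read c(23,14) = 971250460939913.

971250460939913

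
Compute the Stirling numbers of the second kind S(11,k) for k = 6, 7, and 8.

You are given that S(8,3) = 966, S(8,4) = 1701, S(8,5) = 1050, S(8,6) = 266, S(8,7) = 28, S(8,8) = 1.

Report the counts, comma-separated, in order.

row 9: T[9][4]=4·1701+966=7770  T[9][5]=5·1050+1701=6951  T[9][6]=6·266+1050=2646  T[9][7]=7·28+266=462  T[9][8]=8·1+28=36
row 10: T[10][5]=5·6951+7770=42525  T[10][6]=6·2646+6951=22827  T[10][7]=7·462+2646=5880  T[10][8]=8·36+462=750
row 11: T[11][6]=6·22827+42525=179487  T[11][7]=7·5880+22827=63987  T[11][8]=8·750+5880=11880
Read S(11,6) = 179487, S(11,7) = 63987, S(11,8) = 11880.

179487, 63987, 11880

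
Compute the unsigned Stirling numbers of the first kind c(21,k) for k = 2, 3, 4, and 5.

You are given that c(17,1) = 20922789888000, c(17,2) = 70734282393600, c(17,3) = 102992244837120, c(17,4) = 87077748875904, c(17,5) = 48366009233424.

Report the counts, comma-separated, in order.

8752948036761600000, 13803759753640704000, 12870931245150988800, 8037811822645051776

[18] T[18,1]:17*20922789888000+0=355687428096000 · T[18,2]:17*70734282393600+20922789888000=1223405590579200 · T[18,3]:17*102992244837120+70734282393600=1821602444624640 · T[18,4]:17*87077748875904+102992244837120=1583313975727488 · T[18,5]:17*48366009233424+87077748875904=909299905844112
[19] T[19,1]:18*355687428096000+0=6402373705728000 · T[19,2]:18*1223405590579200+355687428096000=22376988058521600 · T[19,3]:18*1821602444624640+1223405590579200=34012249593822720 · T[19,4]:18*1583313975727488+1821602444624640=30321254007719424 · T[19,5]:18*909299905844112+1583313975727488=17950712280921504
[20] T[20,1]:19*6402373705728000+0=121645100408832000 · T[20,2]:19*22376988058521600+6402373705728000=431565146817638400 · T[20,3]:19*34012249593822720+22376988058521600=668609730341153280 · T[20,4]:19*30321254007719424+34012249593822720=610116075740491776 · T[20,5]:19*17950712280921504+30321254007719424=371384787345228000
[21] T[21,2]:20*431565146817638400+121645100408832000=8752948036761600000 · T[21,3]:20*668609730341153280+431565146817638400=13803759753640704000 · T[21,4]:20*610116075740491776+668609730341153280=12870931245150988800 · T[21,5]:20*371384787345228000+610116075740491776=8037811822645051776
Read c(21,2) = 8752948036761600000, c(21,3) = 13803759753640704000, c(21,4) = 12870931245150988800, c(21,5) = 8037811822645051776.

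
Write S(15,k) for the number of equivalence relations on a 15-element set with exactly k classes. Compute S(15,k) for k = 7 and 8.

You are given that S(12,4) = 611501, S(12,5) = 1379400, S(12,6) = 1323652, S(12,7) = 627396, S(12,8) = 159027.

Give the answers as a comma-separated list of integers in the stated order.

408741333, 216627840

[13] T[13,5]:5*1379400+611501=7508501 · T[13,6]:6*1323652+1379400=9321312 · T[13,7]:7*627396+1323652=5715424 · T[13,8]:8*159027+627396=1899612
[14] T[14,6]:6*9321312+7508501=63436373 · T[14,7]:7*5715424+9321312=49329280 · T[14,8]:8*1899612+5715424=20912320
[15] T[15,7]:7*49329280+63436373=408741333 · T[15,8]:8*20912320+49329280=216627840
Read S(15,7) = 408741333, S(15,8) = 216627840.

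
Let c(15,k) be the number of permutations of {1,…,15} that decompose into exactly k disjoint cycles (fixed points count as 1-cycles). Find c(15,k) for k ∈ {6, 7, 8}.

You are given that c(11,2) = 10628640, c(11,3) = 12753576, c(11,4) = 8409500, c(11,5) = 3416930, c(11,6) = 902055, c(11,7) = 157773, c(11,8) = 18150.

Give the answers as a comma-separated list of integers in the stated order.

56663366760, 14409322928, 2681453775

[12] T[12,3]:11*12753576+10628640=150917976 · T[12,4]:11*8409500+12753576=105258076 · T[12,5]:11*3416930+8409500=45995730 · T[12,6]:11*902055+3416930=13339535 · T[12,7]:11*157773+902055=2637558 · T[12,8]:11*18150+157773=357423
[13] T[13,4]:12*105258076+150917976=1414014888 · T[13,5]:12*45995730+105258076=657206836 · T[13,6]:12*13339535+45995730=206070150 · T[13,7]:12*2637558+13339535=44990231 · T[13,8]:12*357423+2637558=6926634
[14] T[14,5]:13*657206836+1414014888=9957703756 · T[14,6]:13*206070150+657206836=3336118786 · T[14,7]:13*44990231+206070150=790943153 · T[14,8]:13*6926634+44990231=135036473
[15] T[15,6]:14*3336118786+9957703756=56663366760 · T[15,7]:14*790943153+3336118786=14409322928 · T[15,8]:14*135036473+790943153=2681453775
Read c(15,6) = 56663366760, c(15,7) = 14409322928, c(15,8) = 2681453775.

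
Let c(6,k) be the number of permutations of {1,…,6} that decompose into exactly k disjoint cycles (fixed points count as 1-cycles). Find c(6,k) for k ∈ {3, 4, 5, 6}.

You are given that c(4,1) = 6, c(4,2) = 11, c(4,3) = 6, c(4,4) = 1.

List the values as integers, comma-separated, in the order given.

225, 85, 15, 1

i=5: T(5,2)=6+4·11=50 | T(5,3)=11+4·6=35 | T(5,4)=6+4·1=10 | T(5,5)=1+4·0=1
i=6: T(6,3)=50+5·35=225 | T(6,4)=35+5·10=85 | T(6,5)=10+5·1=15 | T(6,6)=1+5·0=1
Read c(6,3) = 225, c(6,4) = 85, c(6,5) = 15, c(6,6) = 1.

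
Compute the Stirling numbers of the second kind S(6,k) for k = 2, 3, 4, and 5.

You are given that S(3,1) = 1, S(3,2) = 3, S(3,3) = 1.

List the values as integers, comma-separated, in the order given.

r4: T_4,1=1×1+0=1; T_4,2=2×3+1=7; T_4,3=3×1+3=6; T_4,4=4×0+1=1
r5: T_5,1=1×1+0=1; T_5,2=2×7+1=15; T_5,3=3×6+7=25; T_5,4=4×1+6=10; T_5,5=5×0+1=1
r6: T_6,2=2×15+1=31; T_6,3=3×25+15=90; T_6,4=4×10+25=65; T_6,5=5×1+10=15
Read S(6,2) = 31, S(6,3) = 90, S(6,4) = 65, S(6,5) = 15.

31, 90, 65, 15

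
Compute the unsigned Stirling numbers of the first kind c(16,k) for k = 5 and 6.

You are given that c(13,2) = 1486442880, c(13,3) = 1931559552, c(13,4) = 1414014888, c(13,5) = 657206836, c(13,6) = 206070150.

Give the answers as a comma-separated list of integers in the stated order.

2706813345600, 1009672107080

row 14: T[14][3]=13·1931559552+1486442880=26596717056  T[14][4]=13·1414014888+1931559552=20313753096  T[14][5]=13·657206836+1414014888=9957703756  T[14][6]=13·206070150+657206836=3336118786
row 15: T[15][4]=14·20313753096+26596717056=310989260400  T[15][5]=14·9957703756+20313753096=159721605680  T[15][6]=14·3336118786+9957703756=56663366760
row 16: T[16][5]=15·159721605680+310989260400=2706813345600  T[16][6]=15·56663366760+159721605680=1009672107080
Read c(16,5) = 2706813345600, c(16,6) = 1009672107080.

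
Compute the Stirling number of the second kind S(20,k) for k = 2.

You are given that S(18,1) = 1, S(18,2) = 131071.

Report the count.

row 19: T[19][1]=1·1+0=1  T[19][2]=2·131071+1=262143
row 20: T[20][2]=2·262143+1=524287
Read S(20,2) = 524287.

524287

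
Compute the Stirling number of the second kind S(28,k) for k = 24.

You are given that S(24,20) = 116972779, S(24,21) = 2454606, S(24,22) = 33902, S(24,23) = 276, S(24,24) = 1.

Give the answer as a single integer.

i=25: T(25,21)=116972779+21·2454606=168519505 | T(25,22)=2454606+22·33902=3200450 | T(25,23)=33902+23·276=40250 | T(25,24)=276+24·1=300
i=26: T(26,22)=168519505+22·3200450=238929405 | T(26,23)=3200450+23·40250=4126200 | T(26,24)=40250+24·300=47450
i=27: T(27,23)=238929405+23·4126200=333832005 | T(27,24)=4126200+24·47450=5265000
i=28: T(28,24)=333832005+24·5265000=460192005
Read S(28,24) = 460192005.

460192005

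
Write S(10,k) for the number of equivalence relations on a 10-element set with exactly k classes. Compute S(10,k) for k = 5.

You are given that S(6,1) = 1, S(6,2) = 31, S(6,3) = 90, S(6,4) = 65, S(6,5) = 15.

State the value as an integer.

42525

[7] T[7,2]:2*31+1=63 · T[7,3]:3*90+31=301 · T[7,4]:4*65+90=350 · T[7,5]:5*15+65=140
[8] T[8,3]:3*301+63=966 · T[8,4]:4*350+301=1701 · T[8,5]:5*140+350=1050
[9] T[9,4]:4*1701+966=7770 · T[9,5]:5*1050+1701=6951
[10] T[10,5]:5*6951+7770=42525
Read S(10,5) = 42525.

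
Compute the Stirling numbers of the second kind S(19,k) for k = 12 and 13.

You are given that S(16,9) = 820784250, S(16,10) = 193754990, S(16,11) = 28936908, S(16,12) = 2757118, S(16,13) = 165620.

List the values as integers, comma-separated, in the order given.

row 17: T[17][10]=10·193754990+820784250=2758334150  T[17][11]=11·28936908+193754990=512060978  T[17][12]=12·2757118+28936908=62022324  T[17][13]=13·165620+2757118=4910178
row 18: T[18][11]=11·512060978+2758334150=8391004908  T[18][12]=12·62022324+512060978=1256328866  T[18][13]=13·4910178+62022324=125854638
row 19: T[19][12]=12·1256328866+8391004908=23466951300  T[19][13]=13·125854638+1256328866=2892439160
Read S(19,12) = 23466951300, S(19,13) = 2892439160.

23466951300, 2892439160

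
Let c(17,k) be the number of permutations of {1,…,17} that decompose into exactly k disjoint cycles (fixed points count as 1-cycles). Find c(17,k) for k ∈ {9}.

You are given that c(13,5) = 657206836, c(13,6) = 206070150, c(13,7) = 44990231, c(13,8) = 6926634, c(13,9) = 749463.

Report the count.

i=14: T(14,6)=657206836+13·206070150=3336118786 | T(14,7)=206070150+13·44990231=790943153 | T(14,8)=44990231+13·6926634=135036473 | T(14,9)=6926634+13·749463=16669653
i=15: T(15,7)=3336118786+14·790943153=14409322928 | T(15,8)=790943153+14·135036473=2681453775 | T(15,9)=135036473+14·16669653=368411615
i=16: T(16,8)=14409322928+15·2681453775=54631129553 | T(16,9)=2681453775+15·368411615=8207628000
i=17: T(17,9)=54631129553+16·8207628000=185953177553
Read c(17,9) = 185953177553.

185953177553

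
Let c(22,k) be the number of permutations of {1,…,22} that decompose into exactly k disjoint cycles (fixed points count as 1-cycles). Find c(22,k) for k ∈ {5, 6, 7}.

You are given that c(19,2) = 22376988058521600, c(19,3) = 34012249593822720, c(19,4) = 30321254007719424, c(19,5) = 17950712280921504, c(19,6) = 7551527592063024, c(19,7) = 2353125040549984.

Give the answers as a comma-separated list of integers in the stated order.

181664979520697076096, 83637381699544802976, 28939583397335447760

row 20: T[20][3]=19·34012249593822720+22376988058521600=668609730341153280  T[20][4]=19·30321254007719424+34012249593822720=610116075740491776  T[20][5]=19·17950712280921504+30321254007719424=371384787345228000  T[20][6]=19·7551527592063024+17950712280921504=161429736530118960  T[20][7]=19·2353125040549984+7551527592063024=52260903362512720
row 21: T[21][4]=20·610116075740491776+668609730341153280=12870931245150988800  T[21][5]=20·371384787345228000+610116075740491776=8037811822645051776  T[21][6]=20·161429736530118960+371384787345228000=3599979517947607200  T[21][7]=20·52260903362512720+161429736530118960=1206647803780373360
row 22: T[22][5]=21·8037811822645051776+12870931245150988800=181664979520697076096  T[22][6]=21·3599979517947607200+8037811822645051776=83637381699544802976  T[22][7]=21·1206647803780373360+3599979517947607200=28939583397335447760
Read c(22,5) = 181664979520697076096, c(22,6) = 83637381699544802976, c(22,7) = 28939583397335447760.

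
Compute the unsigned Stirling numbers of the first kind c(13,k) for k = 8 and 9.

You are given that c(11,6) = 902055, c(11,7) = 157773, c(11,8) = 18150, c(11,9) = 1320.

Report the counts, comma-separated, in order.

6926634, 749463

i=12: T(12,7)=902055+11·157773=2637558 | T(12,8)=157773+11·18150=357423 | T(12,9)=18150+11·1320=32670
i=13: T(13,8)=2637558+12·357423=6926634 | T(13,9)=357423+12·32670=749463
Read c(13,8) = 6926634, c(13,9) = 749463.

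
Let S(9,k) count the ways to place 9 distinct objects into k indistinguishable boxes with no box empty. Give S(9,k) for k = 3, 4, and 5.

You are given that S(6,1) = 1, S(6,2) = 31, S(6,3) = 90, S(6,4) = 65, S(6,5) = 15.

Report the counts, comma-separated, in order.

3025, 7770, 6951

r7: T_7,1=1×1+0=1; T_7,2=2×31+1=63; T_7,3=3×90+31=301; T_7,4=4×65+90=350; T_7,5=5×15+65=140
r8: T_8,2=2×63+1=127; T_8,3=3×301+63=966; T_8,4=4×350+301=1701; T_8,5=5×140+350=1050
r9: T_9,3=3×966+127=3025; T_9,4=4×1701+966=7770; T_9,5=5×1050+1701=6951
Read S(9,3) = 3025, S(9,4) = 7770, S(9,5) = 6951.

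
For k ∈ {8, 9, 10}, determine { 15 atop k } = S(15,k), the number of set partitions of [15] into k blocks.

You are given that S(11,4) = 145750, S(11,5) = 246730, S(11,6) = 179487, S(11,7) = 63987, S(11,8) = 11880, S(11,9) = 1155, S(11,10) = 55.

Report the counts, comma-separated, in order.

216627840, 67128490, 12662650

r12: T_12,5=5×246730+145750=1379400; T_12,6=6×179487+246730=1323652; T_12,7=7×63987+179487=627396; T_12,8=8×11880+63987=159027; T_12,9=9×1155+11880=22275; T_12,10=10×55+1155=1705
r13: T_13,6=6×1323652+1379400=9321312; T_13,7=7×627396+1323652=5715424; T_13,8=8×159027+627396=1899612; T_13,9=9×22275+159027=359502; T_13,10=10×1705+22275=39325
r14: T_14,7=7×5715424+9321312=49329280; T_14,8=8×1899612+5715424=20912320; T_14,9=9×359502+1899612=5135130; T_14,10=10×39325+359502=752752
r15: T_15,8=8×20912320+49329280=216627840; T_15,9=9×5135130+20912320=67128490; T_15,10=10×752752+5135130=12662650
Read S(15,8) = 216627840, S(15,9) = 67128490, S(15,10) = 12662650.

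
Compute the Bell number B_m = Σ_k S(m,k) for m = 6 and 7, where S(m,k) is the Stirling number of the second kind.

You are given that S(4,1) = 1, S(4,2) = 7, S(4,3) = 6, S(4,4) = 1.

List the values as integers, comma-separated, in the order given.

row 5: T[5][1]=1·1+0=1  T[5][2]=2·7+1=15  T[5][3]=3·6+7=25  T[5][4]=4·1+6=10  T[5][5]=5·0+1=1
row 6: T[6][1]=1·1+0=1  T[6][2]=2·15+1=31  T[6][3]=3·25+15=90  T[6][4]=4·10+25=65  T[6][5]=5·1+10=15  T[6][6]=6·0+1=1
row 7: T[7][1]=1·1+0=1  T[7][2]=2·31+1=63  T[7][3]=3·90+31=301  T[7][4]=4·65+90=350  T[7][5]=5·15+65=140  T[7][6]=6·1+15=21  T[7][7]=7·0+1=1
B_6 = ΣS(6,k) = 1+31+90+65+15+1 = 203
B_7 = ΣS(7,k) = 1+63+301+350+140+21+1 = 877

203, 877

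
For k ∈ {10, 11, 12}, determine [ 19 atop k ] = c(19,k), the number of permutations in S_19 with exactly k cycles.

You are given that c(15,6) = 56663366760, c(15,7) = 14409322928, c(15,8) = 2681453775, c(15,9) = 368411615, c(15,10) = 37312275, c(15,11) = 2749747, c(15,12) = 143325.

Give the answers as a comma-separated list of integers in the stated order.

r16: T_16,7=15×14409322928+56663366760=272803210680; T_16,8=15×2681453775+14409322928=54631129553; T_16,9=15×368411615+2681453775=8207628000; T_16,10=15×37312275+368411615=928095740; T_16,11=15×2749747+37312275=78558480; T_16,12=15×143325+2749747=4899622
r17: T_17,8=16×54631129553+272803210680=1146901283528; T_17,9=16×8207628000+54631129553=185953177553; T_17,10=16×928095740+8207628000=23057159840; T_17,11=16×78558480+928095740=2185031420; T_17,12=16×4899622+78558480=156952432
r18: T_18,9=17×185953177553+1146901283528=4308105301929; T_18,10=17×23057159840+185953177553=577924894833; T_18,11=17×2185031420+23057159840=60202693980; T_18,12=17×156952432+2185031420=4853222764
r19: T_19,10=18×577924894833+4308105301929=14710753408923; T_19,11=18×60202693980+577924894833=1661573386473; T_19,12=18×4853222764+60202693980=147560703732
Read c(19,10) = 14710753408923, c(19,11) = 1661573386473, c(19,12) = 147560703732.

14710753408923, 1661573386473, 147560703732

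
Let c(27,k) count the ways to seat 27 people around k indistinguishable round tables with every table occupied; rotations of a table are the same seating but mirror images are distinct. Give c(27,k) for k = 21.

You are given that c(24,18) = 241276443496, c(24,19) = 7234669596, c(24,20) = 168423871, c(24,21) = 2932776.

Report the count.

[25] T[25,19]:24*7234669596+241276443496=414908513800 · T[25,20]:24*168423871+7234669596=11276842500 · T[25,21]:24*2932776+168423871=238810495
[26] T[26,20]:25*11276842500+414908513800=696829576300 · T[26,21]:25*238810495+11276842500=17247104875
[27] T[27,21]:26*17247104875+696829576300=1145254303050
Read c(27,21) = 1145254303050.

1145254303050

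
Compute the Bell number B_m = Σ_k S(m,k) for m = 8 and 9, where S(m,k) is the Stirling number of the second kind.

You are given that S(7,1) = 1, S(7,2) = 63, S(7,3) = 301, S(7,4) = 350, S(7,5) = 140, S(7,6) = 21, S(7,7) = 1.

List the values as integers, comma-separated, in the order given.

i=8: T(8,1)=0+1·1=1 | T(8,2)=1+2·63=127 | T(8,3)=63+3·301=966 | T(8,4)=301+4·350=1701 | T(8,5)=350+5·140=1050 | T(8,6)=140+6·21=266 | T(8,7)=21+7·1=28 | T(8,8)=1+8·0=1
i=9: T(9,1)=0+1·1=1 | T(9,2)=1+2·127=255 | T(9,3)=127+3·966=3025 | T(9,4)=966+4·1701=7770 | T(9,5)=1701+5·1050=6951 | T(9,6)=1050+6·266=2646 | T(9,7)=266+7·28=462 | T(9,8)=28+8·1=36 | T(9,9)=1+9·0=1
B_8 = ΣS(8,k) = 1+127+966+1701+1050+266+28+1 = 4140
B_9 = ΣS(9,k) = 1+255+3025+7770+6951+2646+462+36+1 = 21147

4140, 21147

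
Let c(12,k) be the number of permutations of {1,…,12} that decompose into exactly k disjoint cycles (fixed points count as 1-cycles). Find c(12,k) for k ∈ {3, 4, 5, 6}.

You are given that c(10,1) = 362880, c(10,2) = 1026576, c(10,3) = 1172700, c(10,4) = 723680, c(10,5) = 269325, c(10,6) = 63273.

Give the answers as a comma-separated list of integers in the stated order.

150917976, 105258076, 45995730, 13339535

row 11: T[11][2]=10·1026576+362880=10628640  T[11][3]=10·1172700+1026576=12753576  T[11][4]=10·723680+1172700=8409500  T[11][5]=10·269325+723680=3416930  T[11][6]=10·63273+269325=902055
row 12: T[12][3]=11·12753576+10628640=150917976  T[12][4]=11·8409500+12753576=105258076  T[12][5]=11·3416930+8409500=45995730  T[12][6]=11·902055+3416930=13339535
Read c(12,3) = 150917976, c(12,4) = 105258076, c(12,5) = 45995730, c(12,6) = 13339535.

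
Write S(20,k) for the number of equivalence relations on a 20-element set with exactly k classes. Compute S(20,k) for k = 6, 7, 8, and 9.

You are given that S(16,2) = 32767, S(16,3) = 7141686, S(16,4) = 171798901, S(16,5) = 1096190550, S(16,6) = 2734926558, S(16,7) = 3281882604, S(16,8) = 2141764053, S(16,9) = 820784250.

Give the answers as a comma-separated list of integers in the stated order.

r17: T_17,3=3×7141686+32767=21457825; T_17,4=4×171798901+7141686=694337290; T_17,5=5×1096190550+171798901=5652751651; T_17,6=6×2734926558+1096190550=17505749898; T_17,7=7×3281882604+2734926558=25708104786; T_17,8=8×2141764053+3281882604=20415995028; T_17,9=9×820784250+2141764053=9528822303
r18: T_18,4=4×694337290+21457825=2798806985; T_18,5=5×5652751651+694337290=28958095545; T_18,6=6×17505749898+5652751651=110687251039; T_18,7=7×25708104786+17505749898=197462483400; T_18,8=8×20415995028+25708104786=189036065010; T_18,9=9×9528822303+20415995028=106175395755
r19: T_19,5=5×28958095545+2798806985=147589284710; T_19,6=6×110687251039+28958095545=693081601779; T_19,7=7×197462483400+110687251039=1492924634839; T_19,8=8×189036065010+197462483400=1709751003480; T_19,9=9×106175395755+189036065010=1144614626805
r20: T_20,6=6×693081601779+147589284710=4306078895384; T_20,7=7×1492924634839+693081601779=11143554045652; T_20,8=8×1709751003480+1492924634839=15170932662679; T_20,9=9×1144614626805+1709751003480=12011282644725
Read S(20,6) = 4306078895384, S(20,7) = 11143554045652, S(20,8) = 15170932662679, S(20,9) = 12011282644725.

4306078895384, 11143554045652, 15170932662679, 12011282644725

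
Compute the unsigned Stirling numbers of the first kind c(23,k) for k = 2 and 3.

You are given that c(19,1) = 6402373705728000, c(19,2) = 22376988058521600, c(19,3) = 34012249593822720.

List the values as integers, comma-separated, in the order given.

i=20: T(20,1)=0+19·6402373705728000=121645100408832000 | T(20,2)=6402373705728000+19·22376988058521600=431565146817638400 | T(20,3)=22376988058521600+19·34012249593822720=668609730341153280
i=21: T(21,1)=0+20·121645100408832000=2432902008176640000 | T(21,2)=121645100408832000+20·431565146817638400=8752948036761600000 | T(21,3)=431565146817638400+20·668609730341153280=13803759753640704000
i=22: T(22,1)=0+21·2432902008176640000=51090942171709440000 | T(22,2)=2432902008176640000+21·8752948036761600000=186244810780170240000 | T(22,3)=8752948036761600000+21·13803759753640704000=298631902863216384000
i=23: T(23,2)=51090942171709440000+22·186244810780170240000=4148476779335454720000 | T(23,3)=186244810780170240000+22·298631902863216384000=6756146673770930688000
Read c(23,2) = 4148476779335454720000, c(23,3) = 6756146673770930688000.

4148476779335454720000, 6756146673770930688000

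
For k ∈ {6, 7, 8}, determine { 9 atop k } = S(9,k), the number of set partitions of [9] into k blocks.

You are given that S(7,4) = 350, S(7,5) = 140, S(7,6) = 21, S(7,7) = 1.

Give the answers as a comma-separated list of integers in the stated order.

2646, 462, 36

row 8: T[8][5]=5·140+350=1050  T[8][6]=6·21+140=266  T[8][7]=7·1+21=28  T[8][8]=8·0+1=1
row 9: T[9][6]=6·266+1050=2646  T[9][7]=7·28+266=462  T[9][8]=8·1+28=36
Read S(9,6) = 2646, S(9,7) = 462, S(9,8) = 36.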